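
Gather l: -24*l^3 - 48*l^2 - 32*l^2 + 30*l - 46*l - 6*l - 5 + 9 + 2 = -24*l^3 - 80*l^2 - 22*l + 6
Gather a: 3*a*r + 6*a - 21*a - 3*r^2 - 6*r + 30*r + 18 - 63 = a*(3*r - 15) - 3*r^2 + 24*r - 45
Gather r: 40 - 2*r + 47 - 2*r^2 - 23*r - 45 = -2*r^2 - 25*r + 42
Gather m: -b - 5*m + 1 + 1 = -b - 5*m + 2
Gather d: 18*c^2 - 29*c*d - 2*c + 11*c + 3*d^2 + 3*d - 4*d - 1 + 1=18*c^2 + 9*c + 3*d^2 + d*(-29*c - 1)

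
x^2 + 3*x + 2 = (x + 1)*(x + 2)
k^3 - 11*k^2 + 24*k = k*(k - 8)*(k - 3)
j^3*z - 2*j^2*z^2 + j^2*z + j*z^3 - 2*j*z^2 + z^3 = (j - z)^2*(j*z + z)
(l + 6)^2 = l^2 + 12*l + 36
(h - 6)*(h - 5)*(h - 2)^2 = h^4 - 15*h^3 + 78*h^2 - 164*h + 120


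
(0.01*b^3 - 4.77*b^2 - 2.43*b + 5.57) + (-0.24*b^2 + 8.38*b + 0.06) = 0.01*b^3 - 5.01*b^2 + 5.95*b + 5.63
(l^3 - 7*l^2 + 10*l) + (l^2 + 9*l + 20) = l^3 - 6*l^2 + 19*l + 20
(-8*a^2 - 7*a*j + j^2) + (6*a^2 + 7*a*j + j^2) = -2*a^2 + 2*j^2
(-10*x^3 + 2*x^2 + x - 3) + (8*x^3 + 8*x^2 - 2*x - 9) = -2*x^3 + 10*x^2 - x - 12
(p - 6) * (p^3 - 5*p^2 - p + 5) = p^4 - 11*p^3 + 29*p^2 + 11*p - 30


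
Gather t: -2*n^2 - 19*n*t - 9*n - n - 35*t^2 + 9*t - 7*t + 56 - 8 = -2*n^2 - 10*n - 35*t^2 + t*(2 - 19*n) + 48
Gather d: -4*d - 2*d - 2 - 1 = -6*d - 3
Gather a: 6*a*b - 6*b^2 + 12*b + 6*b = 6*a*b - 6*b^2 + 18*b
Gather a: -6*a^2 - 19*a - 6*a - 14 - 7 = -6*a^2 - 25*a - 21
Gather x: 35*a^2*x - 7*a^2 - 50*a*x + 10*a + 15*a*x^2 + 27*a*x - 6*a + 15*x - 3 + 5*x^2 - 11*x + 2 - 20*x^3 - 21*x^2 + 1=-7*a^2 + 4*a - 20*x^3 + x^2*(15*a - 16) + x*(35*a^2 - 23*a + 4)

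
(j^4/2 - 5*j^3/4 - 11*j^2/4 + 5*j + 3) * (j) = j^5/2 - 5*j^4/4 - 11*j^3/4 + 5*j^2 + 3*j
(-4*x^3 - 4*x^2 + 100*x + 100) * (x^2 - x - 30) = -4*x^5 + 224*x^3 + 120*x^2 - 3100*x - 3000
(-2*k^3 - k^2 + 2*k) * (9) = -18*k^3 - 9*k^2 + 18*k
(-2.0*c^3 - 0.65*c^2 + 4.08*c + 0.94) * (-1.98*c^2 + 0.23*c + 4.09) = 3.96*c^5 + 0.827*c^4 - 16.4079*c^3 - 3.5813*c^2 + 16.9034*c + 3.8446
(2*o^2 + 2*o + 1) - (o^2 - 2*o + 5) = o^2 + 4*o - 4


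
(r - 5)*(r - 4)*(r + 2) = r^3 - 7*r^2 + 2*r + 40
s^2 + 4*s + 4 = (s + 2)^2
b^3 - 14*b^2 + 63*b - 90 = (b - 6)*(b - 5)*(b - 3)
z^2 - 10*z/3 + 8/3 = (z - 2)*(z - 4/3)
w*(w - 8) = w^2 - 8*w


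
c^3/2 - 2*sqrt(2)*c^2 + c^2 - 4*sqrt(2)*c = c*(c/2 + 1)*(c - 4*sqrt(2))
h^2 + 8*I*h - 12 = (h + 2*I)*(h + 6*I)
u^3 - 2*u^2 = u^2*(u - 2)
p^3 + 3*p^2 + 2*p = p*(p + 1)*(p + 2)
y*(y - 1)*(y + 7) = y^3 + 6*y^2 - 7*y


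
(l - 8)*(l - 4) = l^2 - 12*l + 32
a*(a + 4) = a^2 + 4*a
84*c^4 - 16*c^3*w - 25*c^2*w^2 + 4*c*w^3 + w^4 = (-3*c + w)*(-2*c + w)*(2*c + w)*(7*c + w)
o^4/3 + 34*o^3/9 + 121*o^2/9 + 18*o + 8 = (o/3 + 1)*(o + 1)*(o + 4/3)*(o + 6)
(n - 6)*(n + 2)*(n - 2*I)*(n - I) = n^4 - 4*n^3 - 3*I*n^3 - 14*n^2 + 12*I*n^2 + 8*n + 36*I*n + 24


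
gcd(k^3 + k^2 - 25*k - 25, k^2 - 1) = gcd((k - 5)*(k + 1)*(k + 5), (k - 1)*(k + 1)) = k + 1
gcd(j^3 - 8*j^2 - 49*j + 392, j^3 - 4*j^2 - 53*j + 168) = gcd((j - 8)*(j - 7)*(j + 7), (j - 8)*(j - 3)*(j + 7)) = j^2 - j - 56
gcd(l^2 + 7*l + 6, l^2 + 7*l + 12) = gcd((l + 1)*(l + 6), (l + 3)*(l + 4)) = 1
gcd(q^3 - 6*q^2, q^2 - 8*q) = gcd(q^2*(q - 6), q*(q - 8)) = q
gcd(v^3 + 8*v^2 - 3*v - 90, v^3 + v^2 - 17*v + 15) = v^2 + 2*v - 15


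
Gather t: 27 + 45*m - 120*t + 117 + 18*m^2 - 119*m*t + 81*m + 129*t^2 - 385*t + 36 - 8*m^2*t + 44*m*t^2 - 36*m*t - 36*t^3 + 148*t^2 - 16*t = 18*m^2 + 126*m - 36*t^3 + t^2*(44*m + 277) + t*(-8*m^2 - 155*m - 521) + 180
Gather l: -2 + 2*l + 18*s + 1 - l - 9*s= l + 9*s - 1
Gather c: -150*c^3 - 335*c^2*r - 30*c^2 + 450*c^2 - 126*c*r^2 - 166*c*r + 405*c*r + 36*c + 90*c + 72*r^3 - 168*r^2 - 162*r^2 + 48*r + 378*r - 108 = -150*c^3 + c^2*(420 - 335*r) + c*(-126*r^2 + 239*r + 126) + 72*r^3 - 330*r^2 + 426*r - 108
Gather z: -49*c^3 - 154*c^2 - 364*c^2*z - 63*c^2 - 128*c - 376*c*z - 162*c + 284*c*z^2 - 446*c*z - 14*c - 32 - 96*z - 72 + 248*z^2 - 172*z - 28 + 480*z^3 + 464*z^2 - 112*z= -49*c^3 - 217*c^2 - 304*c + 480*z^3 + z^2*(284*c + 712) + z*(-364*c^2 - 822*c - 380) - 132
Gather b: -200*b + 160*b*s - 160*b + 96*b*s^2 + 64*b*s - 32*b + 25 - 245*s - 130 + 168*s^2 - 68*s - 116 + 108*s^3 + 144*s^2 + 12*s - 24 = b*(96*s^2 + 224*s - 392) + 108*s^3 + 312*s^2 - 301*s - 245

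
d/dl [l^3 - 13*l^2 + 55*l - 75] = 3*l^2 - 26*l + 55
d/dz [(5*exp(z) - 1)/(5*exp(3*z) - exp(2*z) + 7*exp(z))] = (-50*exp(3*z) + 20*exp(2*z) - 2*exp(z) + 7)*exp(-z)/(25*exp(4*z) - 10*exp(3*z) + 71*exp(2*z) - 14*exp(z) + 49)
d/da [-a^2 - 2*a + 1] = -2*a - 2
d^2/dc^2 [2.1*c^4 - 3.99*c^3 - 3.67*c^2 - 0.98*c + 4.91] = 25.2*c^2 - 23.94*c - 7.34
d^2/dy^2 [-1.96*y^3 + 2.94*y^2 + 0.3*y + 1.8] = 5.88 - 11.76*y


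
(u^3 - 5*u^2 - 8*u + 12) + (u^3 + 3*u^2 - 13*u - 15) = 2*u^3 - 2*u^2 - 21*u - 3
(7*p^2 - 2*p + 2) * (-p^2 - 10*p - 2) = -7*p^4 - 68*p^3 + 4*p^2 - 16*p - 4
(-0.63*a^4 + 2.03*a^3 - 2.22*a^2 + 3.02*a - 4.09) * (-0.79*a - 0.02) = 0.4977*a^5 - 1.5911*a^4 + 1.7132*a^3 - 2.3414*a^2 + 3.1707*a + 0.0818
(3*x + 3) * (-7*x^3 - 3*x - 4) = -21*x^4 - 21*x^3 - 9*x^2 - 21*x - 12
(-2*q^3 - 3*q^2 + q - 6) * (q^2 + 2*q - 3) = -2*q^5 - 7*q^4 + q^3 + 5*q^2 - 15*q + 18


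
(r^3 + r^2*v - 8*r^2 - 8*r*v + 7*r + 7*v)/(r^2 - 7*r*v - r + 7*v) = (r^2 + r*v - 7*r - 7*v)/(r - 7*v)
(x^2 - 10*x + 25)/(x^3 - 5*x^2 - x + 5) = (x - 5)/(x^2 - 1)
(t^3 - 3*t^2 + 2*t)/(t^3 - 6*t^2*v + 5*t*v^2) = (t^2 - 3*t + 2)/(t^2 - 6*t*v + 5*v^2)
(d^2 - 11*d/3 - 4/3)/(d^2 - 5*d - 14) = (-3*d^2 + 11*d + 4)/(3*(-d^2 + 5*d + 14))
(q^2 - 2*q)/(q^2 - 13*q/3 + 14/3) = 3*q/(3*q - 7)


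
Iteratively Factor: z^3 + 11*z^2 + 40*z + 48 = (z + 4)*(z^2 + 7*z + 12) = (z + 3)*(z + 4)*(z + 4)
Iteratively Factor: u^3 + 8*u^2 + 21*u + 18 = (u + 3)*(u^2 + 5*u + 6) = (u + 3)^2*(u + 2)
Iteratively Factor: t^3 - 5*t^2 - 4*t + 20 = (t - 2)*(t^2 - 3*t - 10) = (t - 2)*(t + 2)*(t - 5)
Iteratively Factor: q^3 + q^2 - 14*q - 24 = (q + 3)*(q^2 - 2*q - 8) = (q + 2)*(q + 3)*(q - 4)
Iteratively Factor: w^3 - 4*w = (w + 2)*(w^2 - 2*w) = (w - 2)*(w + 2)*(w)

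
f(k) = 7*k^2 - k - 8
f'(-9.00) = -127.00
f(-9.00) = 568.00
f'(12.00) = 167.00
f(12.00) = 988.00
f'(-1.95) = -28.30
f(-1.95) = 20.57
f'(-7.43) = -105.02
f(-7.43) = 385.86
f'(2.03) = 27.42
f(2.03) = 18.82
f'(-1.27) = -18.78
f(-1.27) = 4.56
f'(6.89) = 95.46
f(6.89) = 317.41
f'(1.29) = 17.06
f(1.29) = 2.36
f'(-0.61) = -9.54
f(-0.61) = -4.79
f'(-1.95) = -28.30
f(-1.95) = 20.57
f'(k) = 14*k - 1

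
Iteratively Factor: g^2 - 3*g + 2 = (g - 2)*(g - 1)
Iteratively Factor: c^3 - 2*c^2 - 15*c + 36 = (c - 3)*(c^2 + c - 12) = (c - 3)^2*(c + 4)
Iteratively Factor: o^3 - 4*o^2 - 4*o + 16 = (o + 2)*(o^2 - 6*o + 8) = (o - 4)*(o + 2)*(o - 2)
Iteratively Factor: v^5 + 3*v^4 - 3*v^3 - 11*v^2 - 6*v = (v + 1)*(v^4 + 2*v^3 - 5*v^2 - 6*v) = (v - 2)*(v + 1)*(v^3 + 4*v^2 + 3*v) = v*(v - 2)*(v + 1)*(v^2 + 4*v + 3) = v*(v - 2)*(v + 1)*(v + 3)*(v + 1)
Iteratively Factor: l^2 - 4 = (l + 2)*(l - 2)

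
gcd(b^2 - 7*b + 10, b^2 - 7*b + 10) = b^2 - 7*b + 10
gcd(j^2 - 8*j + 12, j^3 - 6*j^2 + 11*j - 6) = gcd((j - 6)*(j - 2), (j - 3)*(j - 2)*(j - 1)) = j - 2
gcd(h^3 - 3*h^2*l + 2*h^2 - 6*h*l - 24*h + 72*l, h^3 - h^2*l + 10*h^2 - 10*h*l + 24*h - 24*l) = h + 6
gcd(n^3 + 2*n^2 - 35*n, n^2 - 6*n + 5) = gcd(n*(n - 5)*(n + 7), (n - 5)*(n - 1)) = n - 5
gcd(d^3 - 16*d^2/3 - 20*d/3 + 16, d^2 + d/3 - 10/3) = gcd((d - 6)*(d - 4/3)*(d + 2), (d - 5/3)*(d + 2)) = d + 2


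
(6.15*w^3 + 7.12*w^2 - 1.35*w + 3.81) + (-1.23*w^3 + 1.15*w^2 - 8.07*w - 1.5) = 4.92*w^3 + 8.27*w^2 - 9.42*w + 2.31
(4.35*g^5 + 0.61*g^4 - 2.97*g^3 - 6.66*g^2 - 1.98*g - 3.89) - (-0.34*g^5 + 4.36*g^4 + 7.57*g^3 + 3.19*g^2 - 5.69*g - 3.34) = 4.69*g^5 - 3.75*g^4 - 10.54*g^3 - 9.85*g^2 + 3.71*g - 0.55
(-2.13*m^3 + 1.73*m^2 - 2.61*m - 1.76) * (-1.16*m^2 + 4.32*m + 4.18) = 2.4708*m^5 - 11.2084*m^4 + 1.5978*m^3 - 2.0022*m^2 - 18.513*m - 7.3568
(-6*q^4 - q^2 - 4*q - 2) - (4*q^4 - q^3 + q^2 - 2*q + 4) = -10*q^4 + q^3 - 2*q^2 - 2*q - 6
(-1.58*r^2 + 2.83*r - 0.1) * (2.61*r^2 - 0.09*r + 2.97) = -4.1238*r^4 + 7.5285*r^3 - 5.2083*r^2 + 8.4141*r - 0.297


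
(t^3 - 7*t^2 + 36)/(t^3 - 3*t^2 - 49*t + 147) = (t^2 - 4*t - 12)/(t^2 - 49)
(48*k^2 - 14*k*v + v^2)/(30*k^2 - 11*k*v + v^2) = (-8*k + v)/(-5*k + v)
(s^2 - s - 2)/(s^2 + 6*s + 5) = (s - 2)/(s + 5)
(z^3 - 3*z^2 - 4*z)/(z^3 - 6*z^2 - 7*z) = (z - 4)/(z - 7)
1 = 1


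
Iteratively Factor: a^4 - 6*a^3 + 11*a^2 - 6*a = (a)*(a^3 - 6*a^2 + 11*a - 6) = a*(a - 2)*(a^2 - 4*a + 3) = a*(a - 2)*(a - 1)*(a - 3)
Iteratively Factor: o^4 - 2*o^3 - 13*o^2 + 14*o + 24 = (o + 1)*(o^3 - 3*o^2 - 10*o + 24) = (o + 1)*(o + 3)*(o^2 - 6*o + 8) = (o - 4)*(o + 1)*(o + 3)*(o - 2)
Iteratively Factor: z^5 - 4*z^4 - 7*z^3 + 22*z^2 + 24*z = (z + 2)*(z^4 - 6*z^3 + 5*z^2 + 12*z) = z*(z + 2)*(z^3 - 6*z^2 + 5*z + 12) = z*(z + 1)*(z + 2)*(z^2 - 7*z + 12) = z*(z - 3)*(z + 1)*(z + 2)*(z - 4)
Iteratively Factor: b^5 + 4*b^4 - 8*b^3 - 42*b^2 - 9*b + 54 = (b - 3)*(b^4 + 7*b^3 + 13*b^2 - 3*b - 18) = (b - 3)*(b + 3)*(b^3 + 4*b^2 + b - 6) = (b - 3)*(b + 3)^2*(b^2 + b - 2) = (b - 3)*(b + 2)*(b + 3)^2*(b - 1)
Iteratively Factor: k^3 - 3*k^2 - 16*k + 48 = (k - 4)*(k^2 + k - 12) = (k - 4)*(k - 3)*(k + 4)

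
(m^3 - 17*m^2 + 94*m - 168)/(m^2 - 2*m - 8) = (m^2 - 13*m + 42)/(m + 2)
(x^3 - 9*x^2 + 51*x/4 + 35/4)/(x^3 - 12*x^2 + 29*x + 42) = (x^2 - 2*x - 5/4)/(x^2 - 5*x - 6)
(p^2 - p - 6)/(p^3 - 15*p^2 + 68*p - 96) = (p + 2)/(p^2 - 12*p + 32)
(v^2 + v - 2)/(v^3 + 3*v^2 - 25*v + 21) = (v + 2)/(v^2 + 4*v - 21)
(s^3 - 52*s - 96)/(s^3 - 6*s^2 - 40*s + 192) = (s + 2)/(s - 4)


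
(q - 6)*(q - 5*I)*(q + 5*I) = q^3 - 6*q^2 + 25*q - 150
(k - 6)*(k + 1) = k^2 - 5*k - 6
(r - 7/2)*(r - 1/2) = r^2 - 4*r + 7/4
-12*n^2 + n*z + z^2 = (-3*n + z)*(4*n + z)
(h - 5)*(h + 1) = h^2 - 4*h - 5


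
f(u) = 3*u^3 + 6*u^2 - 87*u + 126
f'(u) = 9*u^2 + 12*u - 87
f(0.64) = 73.56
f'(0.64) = -75.63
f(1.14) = 39.06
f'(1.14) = -61.62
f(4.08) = 74.67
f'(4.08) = 111.78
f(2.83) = -4.16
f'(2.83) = 19.04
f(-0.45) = 166.09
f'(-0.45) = -90.58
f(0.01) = 125.13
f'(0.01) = -86.88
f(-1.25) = 238.27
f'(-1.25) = -87.94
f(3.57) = 28.38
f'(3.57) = 70.54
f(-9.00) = -792.00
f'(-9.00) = 534.00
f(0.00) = 126.00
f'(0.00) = -87.00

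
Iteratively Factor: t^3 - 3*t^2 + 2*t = (t - 2)*(t^2 - t) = (t - 2)*(t - 1)*(t)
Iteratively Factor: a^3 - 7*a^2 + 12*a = (a - 4)*(a^2 - 3*a) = (a - 4)*(a - 3)*(a)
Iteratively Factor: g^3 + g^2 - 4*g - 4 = (g - 2)*(g^2 + 3*g + 2) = (g - 2)*(g + 2)*(g + 1)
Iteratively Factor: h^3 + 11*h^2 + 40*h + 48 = (h + 3)*(h^2 + 8*h + 16) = (h + 3)*(h + 4)*(h + 4)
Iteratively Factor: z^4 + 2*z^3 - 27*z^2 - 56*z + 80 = (z + 4)*(z^3 - 2*z^2 - 19*z + 20) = (z - 1)*(z + 4)*(z^2 - z - 20) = (z - 5)*(z - 1)*(z + 4)*(z + 4)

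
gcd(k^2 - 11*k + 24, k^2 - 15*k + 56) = k - 8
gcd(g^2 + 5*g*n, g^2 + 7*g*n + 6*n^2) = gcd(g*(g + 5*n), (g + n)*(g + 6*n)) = 1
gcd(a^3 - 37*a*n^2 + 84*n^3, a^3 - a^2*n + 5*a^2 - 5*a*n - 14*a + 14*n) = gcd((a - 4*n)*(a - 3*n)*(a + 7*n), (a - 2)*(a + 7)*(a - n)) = 1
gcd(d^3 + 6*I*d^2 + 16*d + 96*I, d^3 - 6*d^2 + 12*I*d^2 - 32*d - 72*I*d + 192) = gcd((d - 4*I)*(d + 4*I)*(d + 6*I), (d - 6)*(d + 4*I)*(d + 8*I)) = d + 4*I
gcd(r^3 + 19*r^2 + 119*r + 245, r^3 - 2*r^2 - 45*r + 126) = r + 7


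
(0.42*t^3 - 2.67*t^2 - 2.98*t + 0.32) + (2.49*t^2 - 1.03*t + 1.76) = 0.42*t^3 - 0.18*t^2 - 4.01*t + 2.08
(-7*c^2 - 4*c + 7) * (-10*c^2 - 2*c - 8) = 70*c^4 + 54*c^3 - 6*c^2 + 18*c - 56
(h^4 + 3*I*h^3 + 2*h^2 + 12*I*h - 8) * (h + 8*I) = h^5 + 11*I*h^4 - 22*h^3 + 28*I*h^2 - 104*h - 64*I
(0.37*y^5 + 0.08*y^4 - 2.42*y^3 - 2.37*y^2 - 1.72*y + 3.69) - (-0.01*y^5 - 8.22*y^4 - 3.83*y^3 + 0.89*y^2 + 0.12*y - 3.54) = 0.38*y^5 + 8.3*y^4 + 1.41*y^3 - 3.26*y^2 - 1.84*y + 7.23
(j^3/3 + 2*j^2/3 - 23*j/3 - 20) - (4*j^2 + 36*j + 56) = j^3/3 - 10*j^2/3 - 131*j/3 - 76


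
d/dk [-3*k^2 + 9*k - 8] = 9 - 6*k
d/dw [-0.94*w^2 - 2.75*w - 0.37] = -1.88*w - 2.75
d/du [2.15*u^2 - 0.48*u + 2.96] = 4.3*u - 0.48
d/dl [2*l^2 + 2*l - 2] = 4*l + 2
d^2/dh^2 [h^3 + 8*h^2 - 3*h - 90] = 6*h + 16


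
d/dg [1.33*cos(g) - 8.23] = -1.33*sin(g)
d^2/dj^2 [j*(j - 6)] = 2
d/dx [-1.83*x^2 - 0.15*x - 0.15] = -3.66*x - 0.15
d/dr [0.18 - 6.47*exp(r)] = -6.47*exp(r)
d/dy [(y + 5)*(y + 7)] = 2*y + 12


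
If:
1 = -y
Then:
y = -1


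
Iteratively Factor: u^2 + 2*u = (u)*(u + 2)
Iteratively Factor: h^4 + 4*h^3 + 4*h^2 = (h)*(h^3 + 4*h^2 + 4*h) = h*(h + 2)*(h^2 + 2*h) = h*(h + 2)^2*(h)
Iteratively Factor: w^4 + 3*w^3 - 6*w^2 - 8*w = (w + 4)*(w^3 - w^2 - 2*w) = w*(w + 4)*(w^2 - w - 2) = w*(w - 2)*(w + 4)*(w + 1)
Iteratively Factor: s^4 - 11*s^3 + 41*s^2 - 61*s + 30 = (s - 2)*(s^3 - 9*s^2 + 23*s - 15) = (s - 5)*(s - 2)*(s^2 - 4*s + 3) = (s - 5)*(s - 3)*(s - 2)*(s - 1)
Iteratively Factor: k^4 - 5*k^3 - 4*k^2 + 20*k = (k)*(k^3 - 5*k^2 - 4*k + 20) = k*(k + 2)*(k^2 - 7*k + 10) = k*(k - 5)*(k + 2)*(k - 2)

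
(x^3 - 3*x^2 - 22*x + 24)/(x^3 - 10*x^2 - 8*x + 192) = (x - 1)/(x - 8)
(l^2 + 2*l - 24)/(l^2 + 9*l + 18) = (l - 4)/(l + 3)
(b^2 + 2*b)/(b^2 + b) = (b + 2)/(b + 1)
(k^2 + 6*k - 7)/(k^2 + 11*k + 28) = (k - 1)/(k + 4)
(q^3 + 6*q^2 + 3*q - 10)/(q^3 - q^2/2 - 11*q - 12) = 2*(q^2 + 4*q - 5)/(2*q^2 - 5*q - 12)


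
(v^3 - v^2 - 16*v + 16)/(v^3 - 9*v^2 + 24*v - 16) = (v + 4)/(v - 4)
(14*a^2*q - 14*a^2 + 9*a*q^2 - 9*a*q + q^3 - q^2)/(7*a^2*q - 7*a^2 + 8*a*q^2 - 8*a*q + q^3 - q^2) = (2*a + q)/(a + q)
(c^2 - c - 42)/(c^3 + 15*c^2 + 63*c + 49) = (c^2 - c - 42)/(c^3 + 15*c^2 + 63*c + 49)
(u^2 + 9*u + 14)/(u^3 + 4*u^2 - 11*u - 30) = (u + 7)/(u^2 + 2*u - 15)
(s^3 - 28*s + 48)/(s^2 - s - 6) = (-s^3 + 28*s - 48)/(-s^2 + s + 6)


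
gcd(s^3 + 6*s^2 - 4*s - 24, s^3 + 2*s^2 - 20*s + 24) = s^2 + 4*s - 12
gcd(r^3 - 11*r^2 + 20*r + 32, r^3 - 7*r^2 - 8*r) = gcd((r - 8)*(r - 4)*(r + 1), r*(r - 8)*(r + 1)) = r^2 - 7*r - 8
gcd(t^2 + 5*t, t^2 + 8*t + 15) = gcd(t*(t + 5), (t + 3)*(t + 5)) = t + 5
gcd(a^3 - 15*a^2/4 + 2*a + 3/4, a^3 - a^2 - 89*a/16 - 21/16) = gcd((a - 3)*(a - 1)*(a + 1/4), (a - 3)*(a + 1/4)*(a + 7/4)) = a^2 - 11*a/4 - 3/4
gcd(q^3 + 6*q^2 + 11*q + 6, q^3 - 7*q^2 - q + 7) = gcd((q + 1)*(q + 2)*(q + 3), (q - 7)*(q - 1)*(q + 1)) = q + 1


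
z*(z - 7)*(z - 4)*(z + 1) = z^4 - 10*z^3 + 17*z^2 + 28*z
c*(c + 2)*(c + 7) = c^3 + 9*c^2 + 14*c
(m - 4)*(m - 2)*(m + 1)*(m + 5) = m^4 - 23*m^2 + 18*m + 40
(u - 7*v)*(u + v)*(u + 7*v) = u^3 + u^2*v - 49*u*v^2 - 49*v^3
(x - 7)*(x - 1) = x^2 - 8*x + 7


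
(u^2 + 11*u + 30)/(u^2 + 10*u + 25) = (u + 6)/(u + 5)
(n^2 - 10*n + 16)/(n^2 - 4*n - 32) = (n - 2)/(n + 4)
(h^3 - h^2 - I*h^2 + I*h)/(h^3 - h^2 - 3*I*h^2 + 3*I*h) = (h - I)/(h - 3*I)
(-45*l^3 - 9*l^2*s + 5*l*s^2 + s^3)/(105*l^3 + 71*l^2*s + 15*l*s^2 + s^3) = (-3*l + s)/(7*l + s)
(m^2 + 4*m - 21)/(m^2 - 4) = (m^2 + 4*m - 21)/(m^2 - 4)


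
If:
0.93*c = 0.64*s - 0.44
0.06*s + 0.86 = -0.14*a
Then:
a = -0.428571428571429*s - 6.14285714285714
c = 0.688172043010753*s - 0.473118279569892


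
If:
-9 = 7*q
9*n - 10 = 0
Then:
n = 10/9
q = -9/7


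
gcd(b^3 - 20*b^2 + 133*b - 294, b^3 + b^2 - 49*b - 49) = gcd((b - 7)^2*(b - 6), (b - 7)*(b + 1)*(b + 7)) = b - 7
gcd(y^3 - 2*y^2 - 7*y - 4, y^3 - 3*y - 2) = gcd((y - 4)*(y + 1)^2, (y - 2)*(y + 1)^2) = y^2 + 2*y + 1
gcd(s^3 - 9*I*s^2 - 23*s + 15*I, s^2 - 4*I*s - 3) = s^2 - 4*I*s - 3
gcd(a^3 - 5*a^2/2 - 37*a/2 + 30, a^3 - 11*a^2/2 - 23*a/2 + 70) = a - 5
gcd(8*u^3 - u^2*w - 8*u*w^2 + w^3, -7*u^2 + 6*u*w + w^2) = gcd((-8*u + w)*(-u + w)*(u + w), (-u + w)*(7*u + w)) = u - w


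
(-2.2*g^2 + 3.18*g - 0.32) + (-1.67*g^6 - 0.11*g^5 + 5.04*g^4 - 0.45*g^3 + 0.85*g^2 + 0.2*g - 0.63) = -1.67*g^6 - 0.11*g^5 + 5.04*g^4 - 0.45*g^3 - 1.35*g^2 + 3.38*g - 0.95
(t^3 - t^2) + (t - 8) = t^3 - t^2 + t - 8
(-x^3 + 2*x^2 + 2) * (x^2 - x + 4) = -x^5 + 3*x^4 - 6*x^3 + 10*x^2 - 2*x + 8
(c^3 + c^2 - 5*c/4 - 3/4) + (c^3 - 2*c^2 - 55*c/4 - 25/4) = 2*c^3 - c^2 - 15*c - 7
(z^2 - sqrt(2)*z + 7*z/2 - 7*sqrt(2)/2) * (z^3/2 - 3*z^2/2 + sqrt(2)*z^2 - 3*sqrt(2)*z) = z^5/2 + z^4/4 + sqrt(2)*z^4/2 - 29*z^3/4 + sqrt(2)*z^3/4 - 21*sqrt(2)*z^2/4 - z^2 + 21*z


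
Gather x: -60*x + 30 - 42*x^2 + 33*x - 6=-42*x^2 - 27*x + 24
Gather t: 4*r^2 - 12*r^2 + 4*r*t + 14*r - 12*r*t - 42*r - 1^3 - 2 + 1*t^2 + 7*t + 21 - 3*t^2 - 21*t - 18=-8*r^2 - 28*r - 2*t^2 + t*(-8*r - 14)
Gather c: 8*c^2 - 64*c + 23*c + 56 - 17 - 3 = 8*c^2 - 41*c + 36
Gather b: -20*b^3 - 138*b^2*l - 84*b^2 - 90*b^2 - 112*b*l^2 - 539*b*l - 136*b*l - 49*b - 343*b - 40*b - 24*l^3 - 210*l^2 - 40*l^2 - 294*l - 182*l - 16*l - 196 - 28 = -20*b^3 + b^2*(-138*l - 174) + b*(-112*l^2 - 675*l - 432) - 24*l^3 - 250*l^2 - 492*l - 224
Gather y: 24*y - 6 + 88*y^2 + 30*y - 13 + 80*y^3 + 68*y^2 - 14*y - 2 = 80*y^3 + 156*y^2 + 40*y - 21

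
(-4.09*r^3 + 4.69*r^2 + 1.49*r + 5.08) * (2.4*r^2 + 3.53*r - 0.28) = -9.816*r^5 - 3.1817*r^4 + 21.2769*r^3 + 16.1385*r^2 + 17.5152*r - 1.4224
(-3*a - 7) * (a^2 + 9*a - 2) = -3*a^3 - 34*a^2 - 57*a + 14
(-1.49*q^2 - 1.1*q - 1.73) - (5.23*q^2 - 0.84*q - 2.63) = -6.72*q^2 - 0.26*q + 0.9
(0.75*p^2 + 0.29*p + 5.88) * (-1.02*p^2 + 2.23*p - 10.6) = -0.765*p^4 + 1.3767*p^3 - 13.3009*p^2 + 10.0384*p - 62.328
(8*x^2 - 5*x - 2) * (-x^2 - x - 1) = -8*x^4 - 3*x^3 - x^2 + 7*x + 2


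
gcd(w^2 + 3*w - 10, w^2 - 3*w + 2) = w - 2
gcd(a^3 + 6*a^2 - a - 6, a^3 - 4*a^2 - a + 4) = a^2 - 1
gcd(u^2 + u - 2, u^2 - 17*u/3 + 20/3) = 1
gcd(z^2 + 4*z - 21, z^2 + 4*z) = 1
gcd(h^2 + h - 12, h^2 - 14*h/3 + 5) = h - 3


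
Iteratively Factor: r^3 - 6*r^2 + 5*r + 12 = (r - 4)*(r^2 - 2*r - 3) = (r - 4)*(r - 3)*(r + 1)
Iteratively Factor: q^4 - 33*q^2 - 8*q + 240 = (q - 5)*(q^3 + 5*q^2 - 8*q - 48) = (q - 5)*(q + 4)*(q^2 + q - 12) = (q - 5)*(q - 3)*(q + 4)*(q + 4)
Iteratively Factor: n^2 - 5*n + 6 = (n - 2)*(n - 3)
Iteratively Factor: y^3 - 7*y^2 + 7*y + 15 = (y + 1)*(y^2 - 8*y + 15) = (y - 3)*(y + 1)*(y - 5)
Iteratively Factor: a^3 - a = (a + 1)*(a^2 - a) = a*(a + 1)*(a - 1)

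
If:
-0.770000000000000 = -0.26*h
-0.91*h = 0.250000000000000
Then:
No Solution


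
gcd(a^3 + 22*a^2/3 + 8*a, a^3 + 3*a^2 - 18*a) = a^2 + 6*a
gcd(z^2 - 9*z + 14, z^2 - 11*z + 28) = z - 7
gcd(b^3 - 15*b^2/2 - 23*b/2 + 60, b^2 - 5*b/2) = b - 5/2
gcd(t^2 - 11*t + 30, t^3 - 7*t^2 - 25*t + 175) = t - 5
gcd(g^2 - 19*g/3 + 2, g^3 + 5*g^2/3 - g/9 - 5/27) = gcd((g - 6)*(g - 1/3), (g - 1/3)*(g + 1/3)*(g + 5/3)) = g - 1/3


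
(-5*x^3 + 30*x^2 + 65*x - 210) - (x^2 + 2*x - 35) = -5*x^3 + 29*x^2 + 63*x - 175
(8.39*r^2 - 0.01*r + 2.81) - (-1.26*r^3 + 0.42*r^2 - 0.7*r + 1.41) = 1.26*r^3 + 7.97*r^2 + 0.69*r + 1.4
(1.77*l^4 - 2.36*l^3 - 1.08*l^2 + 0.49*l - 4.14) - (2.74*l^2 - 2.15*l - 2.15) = 1.77*l^4 - 2.36*l^3 - 3.82*l^2 + 2.64*l - 1.99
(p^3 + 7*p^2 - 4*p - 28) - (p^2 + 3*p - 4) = p^3 + 6*p^2 - 7*p - 24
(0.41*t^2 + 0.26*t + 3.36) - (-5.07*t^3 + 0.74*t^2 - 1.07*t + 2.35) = 5.07*t^3 - 0.33*t^2 + 1.33*t + 1.01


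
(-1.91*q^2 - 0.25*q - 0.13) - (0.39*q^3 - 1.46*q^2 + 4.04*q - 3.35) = -0.39*q^3 - 0.45*q^2 - 4.29*q + 3.22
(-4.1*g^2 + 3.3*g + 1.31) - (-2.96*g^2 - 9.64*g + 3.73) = -1.14*g^2 + 12.94*g - 2.42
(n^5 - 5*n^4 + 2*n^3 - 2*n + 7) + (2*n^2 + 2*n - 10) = n^5 - 5*n^4 + 2*n^3 + 2*n^2 - 3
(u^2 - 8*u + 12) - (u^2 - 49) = 61 - 8*u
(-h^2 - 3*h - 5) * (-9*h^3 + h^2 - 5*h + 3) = 9*h^5 + 26*h^4 + 47*h^3 + 7*h^2 + 16*h - 15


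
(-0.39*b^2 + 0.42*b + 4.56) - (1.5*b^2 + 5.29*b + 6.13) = -1.89*b^2 - 4.87*b - 1.57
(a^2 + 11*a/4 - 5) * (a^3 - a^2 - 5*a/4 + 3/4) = a^5 + 7*a^4/4 - 9*a^3 + 37*a^2/16 + 133*a/16 - 15/4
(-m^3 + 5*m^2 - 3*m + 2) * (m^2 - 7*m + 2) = -m^5 + 12*m^4 - 40*m^3 + 33*m^2 - 20*m + 4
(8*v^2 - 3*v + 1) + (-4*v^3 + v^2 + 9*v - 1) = -4*v^3 + 9*v^2 + 6*v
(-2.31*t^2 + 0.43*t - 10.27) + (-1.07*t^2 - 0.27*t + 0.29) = -3.38*t^2 + 0.16*t - 9.98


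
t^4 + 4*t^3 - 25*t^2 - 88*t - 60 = (t - 5)*(t + 1)*(t + 2)*(t + 6)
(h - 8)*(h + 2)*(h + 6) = h^3 - 52*h - 96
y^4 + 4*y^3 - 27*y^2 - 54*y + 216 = (y - 3)^2*(y + 4)*(y + 6)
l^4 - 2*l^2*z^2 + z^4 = (l - z)^2*(l + z)^2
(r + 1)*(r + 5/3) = r^2 + 8*r/3 + 5/3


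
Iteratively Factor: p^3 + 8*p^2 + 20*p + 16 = (p + 2)*(p^2 + 6*p + 8) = (p + 2)*(p + 4)*(p + 2)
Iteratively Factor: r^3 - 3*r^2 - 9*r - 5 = (r - 5)*(r^2 + 2*r + 1) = (r - 5)*(r + 1)*(r + 1)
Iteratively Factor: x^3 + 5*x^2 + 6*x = (x + 3)*(x^2 + 2*x) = (x + 2)*(x + 3)*(x)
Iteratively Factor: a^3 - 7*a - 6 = (a - 3)*(a^2 + 3*a + 2) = (a - 3)*(a + 1)*(a + 2)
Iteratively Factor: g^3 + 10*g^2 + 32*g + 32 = (g + 4)*(g^2 + 6*g + 8) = (g + 4)^2*(g + 2)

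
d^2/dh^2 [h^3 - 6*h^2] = 6*h - 12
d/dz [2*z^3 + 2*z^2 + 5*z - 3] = 6*z^2 + 4*z + 5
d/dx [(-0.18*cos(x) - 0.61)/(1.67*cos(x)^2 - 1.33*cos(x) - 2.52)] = (-0.3006*cos(x)^2 - 2.0374*cos(x) + 0.3577)*sin(x)/(2.7889*cos(x)^4 - 4.4422*cos(x)^3 - 6.6479*cos(x)^2 + 6.7032*cos(x) + 6.3504)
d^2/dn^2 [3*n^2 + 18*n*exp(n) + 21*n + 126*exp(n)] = 18*n*exp(n) + 162*exp(n) + 6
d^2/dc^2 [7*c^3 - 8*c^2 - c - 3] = 42*c - 16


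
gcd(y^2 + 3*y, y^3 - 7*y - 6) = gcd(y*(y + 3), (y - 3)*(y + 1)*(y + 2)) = 1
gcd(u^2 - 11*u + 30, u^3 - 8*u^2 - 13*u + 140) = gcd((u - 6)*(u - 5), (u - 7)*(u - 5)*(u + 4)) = u - 5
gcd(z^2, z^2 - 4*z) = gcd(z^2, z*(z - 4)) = z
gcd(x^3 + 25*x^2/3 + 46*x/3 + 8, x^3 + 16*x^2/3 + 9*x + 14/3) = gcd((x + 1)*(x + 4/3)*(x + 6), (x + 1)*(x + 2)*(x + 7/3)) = x + 1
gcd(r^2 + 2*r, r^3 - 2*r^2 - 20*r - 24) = r + 2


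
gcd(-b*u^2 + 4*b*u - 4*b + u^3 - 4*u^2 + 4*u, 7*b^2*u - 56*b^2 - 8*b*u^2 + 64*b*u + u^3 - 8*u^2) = -b + u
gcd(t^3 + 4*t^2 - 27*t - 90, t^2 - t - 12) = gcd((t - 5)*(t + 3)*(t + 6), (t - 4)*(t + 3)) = t + 3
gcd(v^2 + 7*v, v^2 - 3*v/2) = v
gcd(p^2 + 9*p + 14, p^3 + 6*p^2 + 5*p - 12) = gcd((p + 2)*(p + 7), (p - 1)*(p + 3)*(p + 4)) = 1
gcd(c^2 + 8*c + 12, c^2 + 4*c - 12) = c + 6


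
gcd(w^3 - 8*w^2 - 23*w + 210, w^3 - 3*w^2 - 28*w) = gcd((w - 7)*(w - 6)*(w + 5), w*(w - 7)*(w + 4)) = w - 7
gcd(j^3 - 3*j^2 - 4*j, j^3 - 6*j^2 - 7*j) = j^2 + j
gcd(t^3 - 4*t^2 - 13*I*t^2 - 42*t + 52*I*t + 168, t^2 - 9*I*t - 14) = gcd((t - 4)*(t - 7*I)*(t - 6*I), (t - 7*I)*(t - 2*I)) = t - 7*I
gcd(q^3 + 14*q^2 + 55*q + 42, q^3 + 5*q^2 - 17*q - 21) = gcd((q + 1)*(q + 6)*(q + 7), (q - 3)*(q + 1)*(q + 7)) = q^2 + 8*q + 7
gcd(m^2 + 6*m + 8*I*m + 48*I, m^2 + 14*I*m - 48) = m + 8*I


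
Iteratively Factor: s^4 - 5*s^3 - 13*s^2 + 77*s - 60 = (s + 4)*(s^3 - 9*s^2 + 23*s - 15) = (s - 5)*(s + 4)*(s^2 - 4*s + 3) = (s - 5)*(s - 1)*(s + 4)*(s - 3)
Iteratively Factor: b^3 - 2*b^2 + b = (b - 1)*(b^2 - b) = (b - 1)^2*(b)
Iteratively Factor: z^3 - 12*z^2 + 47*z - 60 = (z - 5)*(z^2 - 7*z + 12) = (z - 5)*(z - 4)*(z - 3)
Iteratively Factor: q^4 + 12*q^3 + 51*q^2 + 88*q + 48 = (q + 4)*(q^3 + 8*q^2 + 19*q + 12) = (q + 3)*(q + 4)*(q^2 + 5*q + 4) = (q + 1)*(q + 3)*(q + 4)*(q + 4)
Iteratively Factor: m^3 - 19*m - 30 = (m - 5)*(m^2 + 5*m + 6) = (m - 5)*(m + 2)*(m + 3)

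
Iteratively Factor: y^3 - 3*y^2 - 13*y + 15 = (y - 5)*(y^2 + 2*y - 3) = (y - 5)*(y + 3)*(y - 1)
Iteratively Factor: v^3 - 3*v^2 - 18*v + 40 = (v + 4)*(v^2 - 7*v + 10) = (v - 5)*(v + 4)*(v - 2)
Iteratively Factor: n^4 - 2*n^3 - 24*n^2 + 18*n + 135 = (n + 3)*(n^3 - 5*n^2 - 9*n + 45) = (n + 3)^2*(n^2 - 8*n + 15) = (n - 3)*(n + 3)^2*(n - 5)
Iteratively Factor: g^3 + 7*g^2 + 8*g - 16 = (g - 1)*(g^2 + 8*g + 16) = (g - 1)*(g + 4)*(g + 4)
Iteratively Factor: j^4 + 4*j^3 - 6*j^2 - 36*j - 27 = (j + 3)*(j^3 + j^2 - 9*j - 9) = (j + 1)*(j + 3)*(j^2 - 9) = (j + 1)*(j + 3)^2*(j - 3)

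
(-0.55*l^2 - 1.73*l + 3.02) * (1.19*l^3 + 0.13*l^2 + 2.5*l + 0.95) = -0.6545*l^5 - 2.1302*l^4 + 1.9939*l^3 - 4.4549*l^2 + 5.9065*l + 2.869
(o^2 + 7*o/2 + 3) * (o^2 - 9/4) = o^4 + 7*o^3/2 + 3*o^2/4 - 63*o/8 - 27/4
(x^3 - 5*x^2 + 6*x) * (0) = 0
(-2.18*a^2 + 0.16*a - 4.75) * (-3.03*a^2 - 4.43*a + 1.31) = 6.6054*a^4 + 9.1726*a^3 + 10.8279*a^2 + 21.2521*a - 6.2225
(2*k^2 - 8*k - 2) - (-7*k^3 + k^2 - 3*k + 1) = 7*k^3 + k^2 - 5*k - 3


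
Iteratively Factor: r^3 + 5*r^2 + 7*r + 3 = (r + 1)*(r^2 + 4*r + 3) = (r + 1)*(r + 3)*(r + 1)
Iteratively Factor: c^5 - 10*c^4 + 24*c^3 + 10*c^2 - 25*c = (c - 1)*(c^4 - 9*c^3 + 15*c^2 + 25*c) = (c - 5)*(c - 1)*(c^3 - 4*c^2 - 5*c) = (c - 5)^2*(c - 1)*(c^2 + c) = (c - 5)^2*(c - 1)*(c + 1)*(c)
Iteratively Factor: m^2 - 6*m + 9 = (m - 3)*(m - 3)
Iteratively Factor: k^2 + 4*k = (k)*(k + 4)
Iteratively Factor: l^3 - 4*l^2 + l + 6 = (l - 3)*(l^2 - l - 2) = (l - 3)*(l - 2)*(l + 1)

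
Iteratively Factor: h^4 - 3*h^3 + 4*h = (h)*(h^3 - 3*h^2 + 4) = h*(h + 1)*(h^2 - 4*h + 4) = h*(h - 2)*(h + 1)*(h - 2)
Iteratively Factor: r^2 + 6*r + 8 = (r + 2)*(r + 4)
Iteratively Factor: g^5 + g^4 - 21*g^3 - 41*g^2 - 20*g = (g)*(g^4 + g^3 - 21*g^2 - 41*g - 20) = g*(g + 1)*(g^3 - 21*g - 20) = g*(g + 1)^2*(g^2 - g - 20) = g*(g + 1)^2*(g + 4)*(g - 5)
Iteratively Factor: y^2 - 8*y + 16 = (y - 4)*(y - 4)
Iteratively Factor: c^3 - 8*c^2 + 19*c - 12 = (c - 4)*(c^2 - 4*c + 3) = (c - 4)*(c - 1)*(c - 3)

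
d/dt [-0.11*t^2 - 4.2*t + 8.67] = -0.22*t - 4.2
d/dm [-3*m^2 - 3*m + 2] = -6*m - 3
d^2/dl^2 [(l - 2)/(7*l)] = -4/(7*l^3)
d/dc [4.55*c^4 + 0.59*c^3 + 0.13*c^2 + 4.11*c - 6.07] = 18.2*c^3 + 1.77*c^2 + 0.26*c + 4.11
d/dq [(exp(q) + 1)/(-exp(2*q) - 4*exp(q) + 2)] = (2*(exp(q) + 1)*(exp(q) + 2) - exp(2*q) - 4*exp(q) + 2)*exp(q)/(exp(2*q) + 4*exp(q) - 2)^2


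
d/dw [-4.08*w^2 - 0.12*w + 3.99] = -8.16*w - 0.12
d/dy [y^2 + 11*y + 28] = 2*y + 11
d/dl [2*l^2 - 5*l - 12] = 4*l - 5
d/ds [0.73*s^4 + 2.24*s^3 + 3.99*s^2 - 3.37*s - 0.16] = 2.92*s^3 + 6.72*s^2 + 7.98*s - 3.37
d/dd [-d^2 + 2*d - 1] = 2 - 2*d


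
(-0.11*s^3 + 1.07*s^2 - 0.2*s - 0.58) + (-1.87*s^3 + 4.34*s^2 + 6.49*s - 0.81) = -1.98*s^3 + 5.41*s^2 + 6.29*s - 1.39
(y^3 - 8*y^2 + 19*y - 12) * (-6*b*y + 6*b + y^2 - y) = -6*b*y^4 + 54*b*y^3 - 162*b*y^2 + 186*b*y - 72*b + y^5 - 9*y^4 + 27*y^3 - 31*y^2 + 12*y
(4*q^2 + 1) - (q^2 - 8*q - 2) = 3*q^2 + 8*q + 3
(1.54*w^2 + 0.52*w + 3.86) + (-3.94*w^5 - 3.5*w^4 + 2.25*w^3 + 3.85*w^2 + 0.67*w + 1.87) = -3.94*w^5 - 3.5*w^4 + 2.25*w^3 + 5.39*w^2 + 1.19*w + 5.73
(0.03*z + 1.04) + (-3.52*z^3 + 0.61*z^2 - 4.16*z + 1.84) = -3.52*z^3 + 0.61*z^2 - 4.13*z + 2.88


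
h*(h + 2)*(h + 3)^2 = h^4 + 8*h^3 + 21*h^2 + 18*h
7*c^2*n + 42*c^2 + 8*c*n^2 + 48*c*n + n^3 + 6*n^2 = (c + n)*(7*c + n)*(n + 6)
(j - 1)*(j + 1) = j^2 - 1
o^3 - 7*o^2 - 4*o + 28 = (o - 7)*(o - 2)*(o + 2)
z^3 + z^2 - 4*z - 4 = (z - 2)*(z + 1)*(z + 2)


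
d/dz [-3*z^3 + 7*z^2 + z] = -9*z^2 + 14*z + 1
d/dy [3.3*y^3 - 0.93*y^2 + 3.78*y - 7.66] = 9.9*y^2 - 1.86*y + 3.78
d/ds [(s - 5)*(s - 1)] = 2*s - 6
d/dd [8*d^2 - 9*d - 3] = 16*d - 9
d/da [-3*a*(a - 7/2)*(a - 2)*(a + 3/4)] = -12*a^3 + 171*a^2/4 - 69*a/4 - 63/4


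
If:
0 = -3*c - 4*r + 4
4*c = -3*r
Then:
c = -12/7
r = 16/7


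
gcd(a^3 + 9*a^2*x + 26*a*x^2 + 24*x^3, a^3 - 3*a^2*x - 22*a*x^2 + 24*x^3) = a + 4*x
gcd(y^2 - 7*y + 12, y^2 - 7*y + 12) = y^2 - 7*y + 12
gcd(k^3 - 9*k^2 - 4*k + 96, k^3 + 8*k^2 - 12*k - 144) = k - 4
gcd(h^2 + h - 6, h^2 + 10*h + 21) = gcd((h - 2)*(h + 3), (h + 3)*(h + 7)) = h + 3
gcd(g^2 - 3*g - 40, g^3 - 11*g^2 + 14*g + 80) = g - 8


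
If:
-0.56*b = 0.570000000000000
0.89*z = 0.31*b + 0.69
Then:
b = -1.02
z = 0.42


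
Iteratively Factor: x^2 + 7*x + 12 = (x + 4)*(x + 3)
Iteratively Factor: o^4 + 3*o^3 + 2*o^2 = (o)*(o^3 + 3*o^2 + 2*o) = o*(o + 1)*(o^2 + 2*o) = o*(o + 1)*(o + 2)*(o)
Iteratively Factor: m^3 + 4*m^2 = (m)*(m^2 + 4*m) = m*(m + 4)*(m)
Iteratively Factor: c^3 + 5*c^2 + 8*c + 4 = (c + 2)*(c^2 + 3*c + 2) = (c + 1)*(c + 2)*(c + 2)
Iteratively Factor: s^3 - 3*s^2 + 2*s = (s - 1)*(s^2 - 2*s) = s*(s - 1)*(s - 2)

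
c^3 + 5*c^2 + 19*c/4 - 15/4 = (c - 1/2)*(c + 5/2)*(c + 3)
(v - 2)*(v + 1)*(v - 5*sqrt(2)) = v^3 - 5*sqrt(2)*v^2 - v^2 - 2*v + 5*sqrt(2)*v + 10*sqrt(2)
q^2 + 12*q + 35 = (q + 5)*(q + 7)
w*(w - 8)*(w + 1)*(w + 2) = w^4 - 5*w^3 - 22*w^2 - 16*w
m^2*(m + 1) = m^3 + m^2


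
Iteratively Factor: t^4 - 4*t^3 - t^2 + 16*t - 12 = (t - 1)*(t^3 - 3*t^2 - 4*t + 12) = (t - 1)*(t + 2)*(t^2 - 5*t + 6) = (t - 3)*(t - 1)*(t + 2)*(t - 2)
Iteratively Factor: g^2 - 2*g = (g)*(g - 2)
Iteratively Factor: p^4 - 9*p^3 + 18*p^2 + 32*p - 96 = (p - 3)*(p^3 - 6*p^2 + 32) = (p - 4)*(p - 3)*(p^2 - 2*p - 8) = (p - 4)^2*(p - 3)*(p + 2)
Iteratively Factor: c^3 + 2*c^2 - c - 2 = (c - 1)*(c^2 + 3*c + 2) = (c - 1)*(c + 2)*(c + 1)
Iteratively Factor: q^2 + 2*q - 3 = (q - 1)*(q + 3)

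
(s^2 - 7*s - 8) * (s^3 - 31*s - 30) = s^5 - 7*s^4 - 39*s^3 + 187*s^2 + 458*s + 240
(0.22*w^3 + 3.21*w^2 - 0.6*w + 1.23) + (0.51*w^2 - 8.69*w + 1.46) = 0.22*w^3 + 3.72*w^2 - 9.29*w + 2.69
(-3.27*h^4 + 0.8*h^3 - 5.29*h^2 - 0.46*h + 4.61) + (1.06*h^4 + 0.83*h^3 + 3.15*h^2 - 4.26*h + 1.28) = -2.21*h^4 + 1.63*h^3 - 2.14*h^2 - 4.72*h + 5.89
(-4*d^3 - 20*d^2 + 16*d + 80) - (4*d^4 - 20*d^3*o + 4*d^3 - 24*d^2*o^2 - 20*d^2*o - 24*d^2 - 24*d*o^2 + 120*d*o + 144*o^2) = -4*d^4 + 20*d^3*o - 8*d^3 + 24*d^2*o^2 + 20*d^2*o + 4*d^2 + 24*d*o^2 - 120*d*o + 16*d - 144*o^2 + 80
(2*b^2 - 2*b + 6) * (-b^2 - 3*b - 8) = -2*b^4 - 4*b^3 - 16*b^2 - 2*b - 48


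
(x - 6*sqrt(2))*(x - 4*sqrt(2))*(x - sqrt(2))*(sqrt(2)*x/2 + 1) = sqrt(2)*x^4/2 - 10*x^3 + 23*sqrt(2)*x^2 + 20*x - 48*sqrt(2)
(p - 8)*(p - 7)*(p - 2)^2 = p^4 - 19*p^3 + 120*p^2 - 284*p + 224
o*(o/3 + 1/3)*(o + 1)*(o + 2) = o^4/3 + 4*o^3/3 + 5*o^2/3 + 2*o/3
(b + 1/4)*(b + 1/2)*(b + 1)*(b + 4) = b^4 + 23*b^3/4 + 63*b^2/8 + 29*b/8 + 1/2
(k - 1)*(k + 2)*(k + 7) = k^3 + 8*k^2 + 5*k - 14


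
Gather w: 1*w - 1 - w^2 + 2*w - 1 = -w^2 + 3*w - 2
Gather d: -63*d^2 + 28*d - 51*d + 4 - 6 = -63*d^2 - 23*d - 2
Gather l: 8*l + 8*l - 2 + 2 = 16*l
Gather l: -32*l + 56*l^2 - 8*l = 56*l^2 - 40*l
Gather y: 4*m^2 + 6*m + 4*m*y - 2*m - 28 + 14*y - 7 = 4*m^2 + 4*m + y*(4*m + 14) - 35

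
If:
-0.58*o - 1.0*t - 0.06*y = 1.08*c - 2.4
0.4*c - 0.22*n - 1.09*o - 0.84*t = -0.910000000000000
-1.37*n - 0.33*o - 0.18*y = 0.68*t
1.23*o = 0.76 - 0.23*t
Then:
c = 0.914170664797669 - 0.0619179115212712*y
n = -0.134865202097046*y - 0.682541702338804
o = 0.396753595783094 - 0.00144119024428575*y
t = 0.00770723478465858*y + 1.18257859646432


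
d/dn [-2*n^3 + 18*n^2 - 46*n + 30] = -6*n^2 + 36*n - 46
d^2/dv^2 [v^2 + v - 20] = 2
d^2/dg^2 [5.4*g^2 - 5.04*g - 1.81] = 10.8000000000000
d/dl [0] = 0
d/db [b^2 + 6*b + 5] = 2*b + 6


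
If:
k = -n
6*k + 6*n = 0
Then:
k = -n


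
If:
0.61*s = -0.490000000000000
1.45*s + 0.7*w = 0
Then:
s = -0.80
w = 1.66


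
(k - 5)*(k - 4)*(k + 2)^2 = k^4 - 5*k^3 - 12*k^2 + 44*k + 80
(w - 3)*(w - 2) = w^2 - 5*w + 6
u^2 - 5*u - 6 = (u - 6)*(u + 1)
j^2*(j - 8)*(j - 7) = j^4 - 15*j^3 + 56*j^2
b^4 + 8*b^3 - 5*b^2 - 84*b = b*(b - 3)*(b + 4)*(b + 7)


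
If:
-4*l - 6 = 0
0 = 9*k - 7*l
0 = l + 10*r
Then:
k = -7/6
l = -3/2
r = 3/20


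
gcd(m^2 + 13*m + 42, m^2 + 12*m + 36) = m + 6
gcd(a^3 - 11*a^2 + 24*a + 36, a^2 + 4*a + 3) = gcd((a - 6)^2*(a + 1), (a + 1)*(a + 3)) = a + 1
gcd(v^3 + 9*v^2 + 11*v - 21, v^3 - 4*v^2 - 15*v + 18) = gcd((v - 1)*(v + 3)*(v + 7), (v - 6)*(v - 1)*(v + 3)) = v^2 + 2*v - 3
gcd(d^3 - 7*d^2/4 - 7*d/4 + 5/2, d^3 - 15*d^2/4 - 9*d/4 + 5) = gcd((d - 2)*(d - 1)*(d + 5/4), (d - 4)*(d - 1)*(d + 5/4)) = d^2 + d/4 - 5/4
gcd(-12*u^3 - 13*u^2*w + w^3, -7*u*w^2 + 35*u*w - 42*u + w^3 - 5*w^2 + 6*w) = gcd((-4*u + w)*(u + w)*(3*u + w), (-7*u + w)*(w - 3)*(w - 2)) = 1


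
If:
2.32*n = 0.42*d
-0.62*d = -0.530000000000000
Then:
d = 0.85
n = 0.15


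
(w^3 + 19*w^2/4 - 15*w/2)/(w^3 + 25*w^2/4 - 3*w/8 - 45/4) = 2*w/(2*w + 3)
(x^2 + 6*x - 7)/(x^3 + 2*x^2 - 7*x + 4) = (x + 7)/(x^2 + 3*x - 4)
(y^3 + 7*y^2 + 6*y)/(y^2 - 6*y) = (y^2 + 7*y + 6)/(y - 6)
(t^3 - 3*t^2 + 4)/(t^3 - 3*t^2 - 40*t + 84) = (t^2 - t - 2)/(t^2 - t - 42)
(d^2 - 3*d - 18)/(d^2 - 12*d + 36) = (d + 3)/(d - 6)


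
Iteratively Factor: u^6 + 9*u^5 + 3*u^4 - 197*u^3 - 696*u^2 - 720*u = (u + 3)*(u^5 + 6*u^4 - 15*u^3 - 152*u^2 - 240*u) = u*(u + 3)*(u^4 + 6*u^3 - 15*u^2 - 152*u - 240) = u*(u - 5)*(u + 3)*(u^3 + 11*u^2 + 40*u + 48) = u*(u - 5)*(u + 3)*(u + 4)*(u^2 + 7*u + 12) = u*(u - 5)*(u + 3)*(u + 4)^2*(u + 3)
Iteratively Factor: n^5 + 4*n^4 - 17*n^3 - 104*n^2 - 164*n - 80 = (n + 2)*(n^4 + 2*n^3 - 21*n^2 - 62*n - 40) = (n - 5)*(n + 2)*(n^3 + 7*n^2 + 14*n + 8) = (n - 5)*(n + 2)^2*(n^2 + 5*n + 4) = (n - 5)*(n + 2)^2*(n + 4)*(n + 1)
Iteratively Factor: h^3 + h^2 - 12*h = (h)*(h^2 + h - 12) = h*(h - 3)*(h + 4)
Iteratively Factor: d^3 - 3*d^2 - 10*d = (d)*(d^2 - 3*d - 10) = d*(d - 5)*(d + 2)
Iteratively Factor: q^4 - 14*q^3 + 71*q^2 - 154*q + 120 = (q - 3)*(q^3 - 11*q^2 + 38*q - 40) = (q - 5)*(q - 3)*(q^2 - 6*q + 8) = (q - 5)*(q - 3)*(q - 2)*(q - 4)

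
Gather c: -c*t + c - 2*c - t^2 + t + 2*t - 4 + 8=c*(-t - 1) - t^2 + 3*t + 4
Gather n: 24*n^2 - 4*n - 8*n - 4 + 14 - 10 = 24*n^2 - 12*n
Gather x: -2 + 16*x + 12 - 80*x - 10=-64*x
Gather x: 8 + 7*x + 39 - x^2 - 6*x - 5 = -x^2 + x + 42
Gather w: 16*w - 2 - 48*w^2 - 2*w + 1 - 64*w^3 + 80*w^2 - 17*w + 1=-64*w^3 + 32*w^2 - 3*w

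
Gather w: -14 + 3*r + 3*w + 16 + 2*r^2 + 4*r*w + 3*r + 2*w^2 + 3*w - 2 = 2*r^2 + 6*r + 2*w^2 + w*(4*r + 6)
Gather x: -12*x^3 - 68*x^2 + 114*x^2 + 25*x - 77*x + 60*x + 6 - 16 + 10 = -12*x^3 + 46*x^2 + 8*x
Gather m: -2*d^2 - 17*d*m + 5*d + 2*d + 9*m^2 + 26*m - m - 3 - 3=-2*d^2 + 7*d + 9*m^2 + m*(25 - 17*d) - 6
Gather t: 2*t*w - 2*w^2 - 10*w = 2*t*w - 2*w^2 - 10*w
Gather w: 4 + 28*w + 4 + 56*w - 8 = 84*w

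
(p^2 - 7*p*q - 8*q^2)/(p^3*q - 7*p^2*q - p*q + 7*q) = (p^2 - 7*p*q - 8*q^2)/(q*(p^3 - 7*p^2 - p + 7))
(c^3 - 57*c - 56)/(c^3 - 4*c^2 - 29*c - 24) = (c + 7)/(c + 3)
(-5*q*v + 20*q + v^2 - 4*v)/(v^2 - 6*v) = (-5*q*v + 20*q + v^2 - 4*v)/(v*(v - 6))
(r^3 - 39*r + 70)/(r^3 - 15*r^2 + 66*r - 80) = (r + 7)/(r - 8)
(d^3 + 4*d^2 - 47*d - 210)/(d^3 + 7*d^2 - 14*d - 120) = (d - 7)/(d - 4)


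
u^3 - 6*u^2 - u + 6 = (u - 6)*(u - 1)*(u + 1)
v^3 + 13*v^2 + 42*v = v*(v + 6)*(v + 7)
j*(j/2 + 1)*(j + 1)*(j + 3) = j^4/2 + 3*j^3 + 11*j^2/2 + 3*j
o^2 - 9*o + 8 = (o - 8)*(o - 1)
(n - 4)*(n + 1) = n^2 - 3*n - 4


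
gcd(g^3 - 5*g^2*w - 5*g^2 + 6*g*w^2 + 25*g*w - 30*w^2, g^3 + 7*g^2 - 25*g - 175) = g - 5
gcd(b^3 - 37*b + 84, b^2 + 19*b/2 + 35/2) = b + 7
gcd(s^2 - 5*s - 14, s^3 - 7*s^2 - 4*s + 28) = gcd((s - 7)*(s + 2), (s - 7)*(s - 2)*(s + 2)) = s^2 - 5*s - 14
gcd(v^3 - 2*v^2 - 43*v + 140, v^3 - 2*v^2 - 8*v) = v - 4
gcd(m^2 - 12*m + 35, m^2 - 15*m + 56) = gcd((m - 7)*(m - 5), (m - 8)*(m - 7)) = m - 7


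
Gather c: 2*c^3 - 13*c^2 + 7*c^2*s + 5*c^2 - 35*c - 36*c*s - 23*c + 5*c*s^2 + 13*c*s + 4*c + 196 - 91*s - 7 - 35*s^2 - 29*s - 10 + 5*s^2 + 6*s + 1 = 2*c^3 + c^2*(7*s - 8) + c*(5*s^2 - 23*s - 54) - 30*s^2 - 114*s + 180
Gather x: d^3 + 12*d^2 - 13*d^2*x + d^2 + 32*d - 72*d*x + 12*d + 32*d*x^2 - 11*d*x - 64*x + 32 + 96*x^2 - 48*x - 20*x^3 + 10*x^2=d^3 + 13*d^2 + 44*d - 20*x^3 + x^2*(32*d + 106) + x*(-13*d^2 - 83*d - 112) + 32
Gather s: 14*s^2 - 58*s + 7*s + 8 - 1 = 14*s^2 - 51*s + 7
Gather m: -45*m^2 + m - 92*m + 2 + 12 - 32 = -45*m^2 - 91*m - 18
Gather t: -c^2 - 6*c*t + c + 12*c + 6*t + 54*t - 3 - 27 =-c^2 + 13*c + t*(60 - 6*c) - 30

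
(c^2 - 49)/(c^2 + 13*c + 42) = (c - 7)/(c + 6)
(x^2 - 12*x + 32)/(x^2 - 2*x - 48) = (x - 4)/(x + 6)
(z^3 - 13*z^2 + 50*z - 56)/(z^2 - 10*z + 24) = (z^2 - 9*z + 14)/(z - 6)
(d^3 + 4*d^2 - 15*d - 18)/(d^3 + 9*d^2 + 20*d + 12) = (d - 3)/(d + 2)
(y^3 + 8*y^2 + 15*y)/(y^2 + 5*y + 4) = y*(y^2 + 8*y + 15)/(y^2 + 5*y + 4)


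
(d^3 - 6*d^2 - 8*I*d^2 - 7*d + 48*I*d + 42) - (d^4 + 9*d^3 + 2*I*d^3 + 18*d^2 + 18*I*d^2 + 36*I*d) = -d^4 - 8*d^3 - 2*I*d^3 - 24*d^2 - 26*I*d^2 - 7*d + 12*I*d + 42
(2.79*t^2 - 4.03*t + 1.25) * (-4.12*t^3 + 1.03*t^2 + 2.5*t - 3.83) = -11.4948*t^5 + 19.4773*t^4 - 2.3259*t^3 - 19.4732*t^2 + 18.5599*t - 4.7875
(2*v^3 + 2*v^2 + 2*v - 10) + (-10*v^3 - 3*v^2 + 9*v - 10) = -8*v^3 - v^2 + 11*v - 20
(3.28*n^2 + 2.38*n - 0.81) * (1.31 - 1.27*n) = -4.1656*n^3 + 1.2742*n^2 + 4.1465*n - 1.0611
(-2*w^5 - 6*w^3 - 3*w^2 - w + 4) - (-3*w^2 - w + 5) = -2*w^5 - 6*w^3 - 1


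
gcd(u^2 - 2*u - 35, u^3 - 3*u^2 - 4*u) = 1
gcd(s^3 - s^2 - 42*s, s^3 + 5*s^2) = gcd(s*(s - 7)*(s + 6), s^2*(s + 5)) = s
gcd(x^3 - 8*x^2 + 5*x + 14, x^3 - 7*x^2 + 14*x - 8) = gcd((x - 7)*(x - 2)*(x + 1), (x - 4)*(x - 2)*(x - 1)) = x - 2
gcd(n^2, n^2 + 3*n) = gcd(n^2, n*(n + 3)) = n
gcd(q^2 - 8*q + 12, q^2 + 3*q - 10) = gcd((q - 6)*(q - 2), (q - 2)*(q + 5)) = q - 2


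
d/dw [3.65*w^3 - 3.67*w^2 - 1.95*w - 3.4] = 10.95*w^2 - 7.34*w - 1.95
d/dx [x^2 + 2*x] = 2*x + 2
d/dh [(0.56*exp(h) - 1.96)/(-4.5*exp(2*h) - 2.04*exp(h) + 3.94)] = (2.52*exp(2*h) - 17.64*exp(h) - 1.792)*exp(h)/(20.25*exp(4*h) + 18.36*exp(3*h) - 31.2984*exp(2*h) - 16.0752*exp(h) + 15.5236)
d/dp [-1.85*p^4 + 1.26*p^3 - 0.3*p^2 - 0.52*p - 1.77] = -7.4*p^3 + 3.78*p^2 - 0.6*p - 0.52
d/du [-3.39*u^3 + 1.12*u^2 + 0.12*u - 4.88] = -10.17*u^2 + 2.24*u + 0.12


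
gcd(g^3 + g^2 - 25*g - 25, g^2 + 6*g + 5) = g^2 + 6*g + 5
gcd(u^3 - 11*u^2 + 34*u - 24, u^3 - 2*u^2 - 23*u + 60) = u - 4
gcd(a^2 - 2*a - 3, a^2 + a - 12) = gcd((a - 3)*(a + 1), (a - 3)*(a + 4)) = a - 3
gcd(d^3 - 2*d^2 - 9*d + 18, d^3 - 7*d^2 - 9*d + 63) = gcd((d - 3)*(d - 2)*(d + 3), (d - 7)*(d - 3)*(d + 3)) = d^2 - 9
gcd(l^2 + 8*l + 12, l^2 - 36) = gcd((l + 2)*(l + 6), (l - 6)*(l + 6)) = l + 6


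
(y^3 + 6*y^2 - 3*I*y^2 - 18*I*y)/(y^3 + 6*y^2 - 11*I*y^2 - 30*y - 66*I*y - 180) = y*(y - 3*I)/(y^2 - 11*I*y - 30)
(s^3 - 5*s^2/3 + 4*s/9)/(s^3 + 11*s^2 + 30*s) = (9*s^2 - 15*s + 4)/(9*(s^2 + 11*s + 30))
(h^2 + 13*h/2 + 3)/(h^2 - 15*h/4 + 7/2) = 2*(2*h^2 + 13*h + 6)/(4*h^2 - 15*h + 14)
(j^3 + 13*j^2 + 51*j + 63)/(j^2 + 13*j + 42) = (j^2 + 6*j + 9)/(j + 6)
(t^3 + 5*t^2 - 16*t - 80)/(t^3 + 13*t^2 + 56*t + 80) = (t - 4)/(t + 4)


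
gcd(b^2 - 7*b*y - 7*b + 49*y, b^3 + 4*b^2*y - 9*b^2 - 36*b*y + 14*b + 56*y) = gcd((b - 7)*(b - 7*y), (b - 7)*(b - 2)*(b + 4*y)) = b - 7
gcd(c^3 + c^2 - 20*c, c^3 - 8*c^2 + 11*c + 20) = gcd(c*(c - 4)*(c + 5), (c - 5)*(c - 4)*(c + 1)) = c - 4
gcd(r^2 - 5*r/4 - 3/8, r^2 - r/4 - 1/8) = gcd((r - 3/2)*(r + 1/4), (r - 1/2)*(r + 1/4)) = r + 1/4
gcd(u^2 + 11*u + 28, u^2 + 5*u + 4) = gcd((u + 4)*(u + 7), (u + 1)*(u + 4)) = u + 4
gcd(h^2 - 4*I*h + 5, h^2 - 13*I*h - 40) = h - 5*I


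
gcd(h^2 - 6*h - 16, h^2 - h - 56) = h - 8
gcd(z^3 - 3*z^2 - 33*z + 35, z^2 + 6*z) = 1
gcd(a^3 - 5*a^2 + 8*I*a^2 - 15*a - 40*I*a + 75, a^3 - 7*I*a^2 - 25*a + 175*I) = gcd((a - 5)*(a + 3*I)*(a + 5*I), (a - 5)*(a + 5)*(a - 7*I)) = a - 5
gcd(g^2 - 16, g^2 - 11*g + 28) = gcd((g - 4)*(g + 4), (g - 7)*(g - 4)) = g - 4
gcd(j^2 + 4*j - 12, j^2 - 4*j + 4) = j - 2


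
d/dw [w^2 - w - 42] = 2*w - 1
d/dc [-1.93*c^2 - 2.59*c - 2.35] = -3.86*c - 2.59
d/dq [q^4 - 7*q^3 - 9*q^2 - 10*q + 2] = 4*q^3 - 21*q^2 - 18*q - 10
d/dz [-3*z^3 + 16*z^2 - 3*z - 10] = -9*z^2 + 32*z - 3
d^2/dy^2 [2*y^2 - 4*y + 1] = 4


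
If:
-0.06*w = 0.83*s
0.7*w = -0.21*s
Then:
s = 0.00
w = 0.00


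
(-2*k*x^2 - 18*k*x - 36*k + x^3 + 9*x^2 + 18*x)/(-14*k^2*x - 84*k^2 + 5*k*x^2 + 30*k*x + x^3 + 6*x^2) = (x + 3)/(7*k + x)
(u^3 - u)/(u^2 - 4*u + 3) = u*(u + 1)/(u - 3)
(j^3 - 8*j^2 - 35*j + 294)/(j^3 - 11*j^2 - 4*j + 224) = (j^2 - j - 42)/(j^2 - 4*j - 32)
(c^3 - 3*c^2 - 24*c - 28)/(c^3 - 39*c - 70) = (c + 2)/(c + 5)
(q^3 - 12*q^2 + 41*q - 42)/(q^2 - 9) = (q^2 - 9*q + 14)/(q + 3)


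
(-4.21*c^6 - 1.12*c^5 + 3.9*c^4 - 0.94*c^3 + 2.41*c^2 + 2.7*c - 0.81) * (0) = 0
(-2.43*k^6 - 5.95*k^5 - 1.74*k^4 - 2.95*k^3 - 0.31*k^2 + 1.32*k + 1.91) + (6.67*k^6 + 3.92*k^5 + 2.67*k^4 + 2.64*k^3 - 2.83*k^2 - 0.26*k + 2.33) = 4.24*k^6 - 2.03*k^5 + 0.93*k^4 - 0.31*k^3 - 3.14*k^2 + 1.06*k + 4.24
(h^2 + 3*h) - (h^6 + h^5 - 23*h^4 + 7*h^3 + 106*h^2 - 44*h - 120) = -h^6 - h^5 + 23*h^4 - 7*h^3 - 105*h^2 + 47*h + 120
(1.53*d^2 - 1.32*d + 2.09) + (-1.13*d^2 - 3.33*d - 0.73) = 0.4*d^2 - 4.65*d + 1.36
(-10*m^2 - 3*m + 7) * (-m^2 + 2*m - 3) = 10*m^4 - 17*m^3 + 17*m^2 + 23*m - 21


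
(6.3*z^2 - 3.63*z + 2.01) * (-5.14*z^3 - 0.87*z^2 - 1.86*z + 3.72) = -32.382*z^5 + 13.1772*z^4 - 18.8913*z^3 + 28.4391*z^2 - 17.2422*z + 7.4772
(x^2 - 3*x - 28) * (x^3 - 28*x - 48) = x^5 - 3*x^4 - 56*x^3 + 36*x^2 + 928*x + 1344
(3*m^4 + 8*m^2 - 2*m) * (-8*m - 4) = -24*m^5 - 12*m^4 - 64*m^3 - 16*m^2 + 8*m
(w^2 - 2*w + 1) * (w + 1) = w^3 - w^2 - w + 1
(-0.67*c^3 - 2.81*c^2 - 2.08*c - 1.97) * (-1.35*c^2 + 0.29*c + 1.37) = 0.9045*c^5 + 3.5992*c^4 + 1.0752*c^3 - 1.7934*c^2 - 3.4209*c - 2.6989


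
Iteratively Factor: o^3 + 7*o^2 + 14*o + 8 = (o + 4)*(o^2 + 3*o + 2) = (o + 1)*(o + 4)*(o + 2)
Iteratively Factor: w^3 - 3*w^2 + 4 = (w - 2)*(w^2 - w - 2) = (w - 2)^2*(w + 1)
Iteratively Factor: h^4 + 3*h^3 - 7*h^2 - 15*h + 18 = (h - 1)*(h^3 + 4*h^2 - 3*h - 18) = (h - 2)*(h - 1)*(h^2 + 6*h + 9) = (h - 2)*(h - 1)*(h + 3)*(h + 3)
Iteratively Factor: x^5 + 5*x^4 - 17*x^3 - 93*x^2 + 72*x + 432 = (x + 4)*(x^4 + x^3 - 21*x^2 - 9*x + 108) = (x - 3)*(x + 4)*(x^3 + 4*x^2 - 9*x - 36) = (x - 3)^2*(x + 4)*(x^2 + 7*x + 12) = (x - 3)^2*(x + 4)^2*(x + 3)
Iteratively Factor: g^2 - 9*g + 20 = (g - 5)*(g - 4)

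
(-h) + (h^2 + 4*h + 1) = h^2 + 3*h + 1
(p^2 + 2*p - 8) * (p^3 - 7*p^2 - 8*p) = p^5 - 5*p^4 - 30*p^3 + 40*p^2 + 64*p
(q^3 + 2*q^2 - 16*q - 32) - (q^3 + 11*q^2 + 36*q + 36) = -9*q^2 - 52*q - 68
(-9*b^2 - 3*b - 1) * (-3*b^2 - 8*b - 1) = 27*b^4 + 81*b^3 + 36*b^2 + 11*b + 1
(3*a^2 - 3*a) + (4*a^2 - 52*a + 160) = 7*a^2 - 55*a + 160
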